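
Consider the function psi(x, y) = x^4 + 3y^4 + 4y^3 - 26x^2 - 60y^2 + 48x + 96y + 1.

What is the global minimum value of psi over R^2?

-1183

psi(x,y) separates as P(x) + Q(y) + 1, so its minimum is min P + min Q + 1.
P'(x) = 4(x - 3)(x - 1)(x + 4) vanishes at x ∈ {-4, 1, 3}; Q'(y) = 12(y - 2)(y - 1)(y + 4) vanishes at y ∈ {-4, 1, 2}.
Local minima of P (where P''>0): P(-4)=-352, P(3)=-9. Local minima of Q: Q(-4)=-832, Q(2)=32.
So the global minimum of psi is P(-4) + Q(-4) + 1 = -352 − 832 + 1 = -1183, attained at (-4, -4).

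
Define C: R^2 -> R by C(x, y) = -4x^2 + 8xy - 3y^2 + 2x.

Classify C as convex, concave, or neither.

neither

C is quadratic, so its Hessian is the constant matrix H = [[-8, 8], [8, -6]].
det(H) = -16, tr(H) = -14.
det(H) < 0, so H is indefinite: neither convex nor concave.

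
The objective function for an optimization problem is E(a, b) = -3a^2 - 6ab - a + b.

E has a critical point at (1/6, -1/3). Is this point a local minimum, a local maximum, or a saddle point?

saddle point

The Hessian of E is constant: H = [[-6, -6], [-6, 0]].
det(H) = (-6)·0 − (-6)² = -36.
Since det(H) < 0, H is indefinite and the critical point is a saddle point.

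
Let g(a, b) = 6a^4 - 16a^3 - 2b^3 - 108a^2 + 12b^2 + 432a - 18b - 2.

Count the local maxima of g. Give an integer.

1

g separates as a function of a plus a function of b, so ∇g=0 decouples.
∂g/∂a = 24(a - 3)(a - 2)(a + 3) = 0 at a ∈ {-3, 2, 3}; ∂g/∂b = -6(b - 3)(b - 1) = 0 at b ∈ {1, 3}.
The Hessian is diagonal: diag(g_aa, g_bb). Second derivatives: g_aa(-3)=720, g_aa(2)=-120, g_aa(3)=144; g_bb(1)=12, g_bb(3)=-12.
Local maxima occur where both diagonal entries negative: (2, 3). Count: 1.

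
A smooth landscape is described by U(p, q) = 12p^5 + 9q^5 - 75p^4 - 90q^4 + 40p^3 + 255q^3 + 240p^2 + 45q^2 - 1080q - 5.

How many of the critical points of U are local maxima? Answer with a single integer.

4

U separates as a function of p plus a function of q, so ∇U=0 decouples.
∂U/∂p = 60p(p - 4)(p - 2)(p + 1) = 0 at p ∈ {-1, 0, 2, 4}; ∂U/∂q = 45(q - 4)(q - 3)(q - 2)(q + 1) = 0 at q ∈ {-1, 2, 3, 4}.
The Hessian is diagonal: diag(U_pp, U_qq). Second derivatives: U_pp(-1)=-900, U_pp(0)=480, U_pp(2)=-720, U_pp(4)=2400; U_qq(-1)=-2700, U_qq(2)=270, U_qq(3)=-180, U_qq(4)=450.
Local maxima occur where both diagonal entries negative: (-1, -1), (-1, 3), (2, -1), (2, 3). Count: 4.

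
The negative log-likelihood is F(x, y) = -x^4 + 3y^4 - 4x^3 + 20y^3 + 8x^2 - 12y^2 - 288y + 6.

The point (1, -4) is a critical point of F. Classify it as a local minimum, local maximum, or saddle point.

saddle point

The mixed partial ∂²F/∂x∂y is 0, so the Hessian at any point is diag(F_xx, F_yy) = diag(4(-3x^2 - 6x + 4), 12(3y^2 + 10y - 2)).
At (1, -4): H = diag(-20, 72).
The eigenvalues have opposite signs, so H is indefinite: a saddle point.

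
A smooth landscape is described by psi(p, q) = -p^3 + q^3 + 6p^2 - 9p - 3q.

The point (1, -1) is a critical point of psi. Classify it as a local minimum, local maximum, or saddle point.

saddle point

The mixed partial ∂²psi/∂p∂q is 0, so the Hessian at any point is diag(psi_pp, psi_qq) = diag(6(-p + 2), 6q).
At (1, -1): H = diag(6, -6).
The eigenvalues have opposite signs, so H is indefinite: a saddle point.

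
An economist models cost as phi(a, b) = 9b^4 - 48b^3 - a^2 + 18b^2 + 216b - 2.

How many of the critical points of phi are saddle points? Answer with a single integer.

phi separates as a function of a plus a function of b, so ∇phi=0 decouples.
∂phi/∂a = -2a = 0 at a ∈ {0}; ∂phi/∂b = 36(b - 3)(b - 2)(b + 1) = 0 at b ∈ {-1, 2, 3}.
The Hessian is diagonal: diag(phi_aa, phi_bb). Second derivatives: phi_aa(0)=-2; phi_bb(-1)=432, phi_bb(2)=-108, phi_bb(3)=144.
Saddle points occur where the two diagonal entries have opposite signs: (0, -1), (0, 3). Count: 2.

2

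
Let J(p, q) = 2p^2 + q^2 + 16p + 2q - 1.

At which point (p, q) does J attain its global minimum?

(-4, -1)

J(p,q) separates as A(p) + B(q) − 1, so its minimum is min A + min B − 1.
A'(p) = 4p + 16 vanishes at p ∈ {-4}; B'(q) = 2q + 2 vanishes at q ∈ {-1}.
Local minima of A (where A''>0): A(-4)=-32. Local minima of B: B(-1)=-1.
So the global minimum of J is A(-4) + B(-1) − 1 = -32 − 1 − 1 = -34, attained at (-4, -1).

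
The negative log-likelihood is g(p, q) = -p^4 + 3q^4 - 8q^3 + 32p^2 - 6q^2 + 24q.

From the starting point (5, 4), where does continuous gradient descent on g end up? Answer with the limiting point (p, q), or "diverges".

g is separable, so gradient descent decouples: p follows -∂g/∂p, q follows -∂g/∂q.
∂g/∂p = -4p(p - 4)(p + 4); at p=5 this is -180, so p increases.
∂g/∂q = 12(q - 2)(q - 1)(q + 1); at q=4 this is 360, so q decreases.
The p-coordinate has no critical point in that direction and runs off to infinity.

diverges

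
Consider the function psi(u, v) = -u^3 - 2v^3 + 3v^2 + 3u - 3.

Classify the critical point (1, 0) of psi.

The mixed partial ∂²psi/∂u∂v is 0, so the Hessian at any point is diag(psi_uu, psi_vv) = diag(-6u, 6(-2v + 1)).
At (1, 0): H = diag(-6, 6).
The eigenvalues have opposite signs, so H is indefinite: a saddle point.

saddle point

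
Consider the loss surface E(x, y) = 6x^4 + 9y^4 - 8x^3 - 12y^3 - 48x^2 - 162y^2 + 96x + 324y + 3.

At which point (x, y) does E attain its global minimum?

(-2, -3)

E(x,y) separates as P(x) + Q(y) + 3, so its minimum is min P + min Q + 3.
P'(x) = 24(x - 2)(x - 1)(x + 2) vanishes at x ∈ {-2, 1, 2}; Q'(y) = 36(y - 3)(y - 1)(y + 3) vanishes at y ∈ {-3, 1, 3}.
Local minima of P (where P''>0): P(-2)=-224, P(2)=32. Local minima of Q: Q(-3)=-1377, Q(3)=-81.
So the global minimum of E is P(-2) + Q(-3) + 3 = -224 − 1377 + 3 = -1598, attained at (-2, -3).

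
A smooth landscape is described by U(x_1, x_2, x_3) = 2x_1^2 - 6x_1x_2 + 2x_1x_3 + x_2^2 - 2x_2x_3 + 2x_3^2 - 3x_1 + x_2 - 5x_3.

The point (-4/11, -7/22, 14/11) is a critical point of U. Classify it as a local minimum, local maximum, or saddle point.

The Hessian is constant: H = [[4, -6, 2], [-6, 2, -2], [2, -2, 4]].
Leading principal minors: Δ₁ = 4, Δ₂ = -28, Δ₃ = -88.
The minors fit neither the all-positive nor the alternating-sign pattern, so H is indefinite: a saddle point.

saddle point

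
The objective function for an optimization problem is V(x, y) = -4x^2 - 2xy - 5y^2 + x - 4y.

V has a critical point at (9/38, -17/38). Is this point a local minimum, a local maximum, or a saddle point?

local maximum

The Hessian of V is constant: H = [[-8, -2], [-2, -10]].
det(H) = (-8)·(-10) − (-2)² = 76.
det(H) > 0 and tr(H) = -18 < 0, so H is negative definite and the point is a local maximum.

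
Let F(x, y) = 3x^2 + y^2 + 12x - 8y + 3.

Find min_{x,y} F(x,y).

F(x,y) separates as P(x) + Q(y) + 3, so its minimum is min P + min Q + 3.
P'(x) = 6x + 12 vanishes at x ∈ {-2}; Q'(y) = 2y - 8 vanishes at y ∈ {4}.
Local minima of P (where P''>0): P(-2)=-12. Local minima of Q: Q(4)=-16.
So the global minimum of F is P(-2) + Q(4) + 3 = -12 − 16 + 3 = -25, attained at (-2, 4).

-25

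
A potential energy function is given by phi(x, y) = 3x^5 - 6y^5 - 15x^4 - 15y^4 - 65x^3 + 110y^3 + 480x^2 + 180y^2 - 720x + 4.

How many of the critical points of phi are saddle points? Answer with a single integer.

phi separates as a function of x plus a function of y, so ∇phi=0 decouples.
∂phi/∂x = 15(x - 4)(x - 3)(x - 1)(x + 4) = 0 at x ∈ {-4, 1, 3, 4}; ∂phi/∂y = -30y(y - 3)(y + 1)(y + 4) = 0 at y ∈ {-4, -1, 0, 3}.
The Hessian is diagonal: diag(phi_xx, phi_yy). Second derivatives: phi_xx(-4)=-4200, phi_xx(1)=450, phi_xx(3)=-210, phi_xx(4)=360; phi_yy(-4)=2520, phi_yy(-1)=-360, phi_yy(0)=360, phi_yy(3)=-2520.
Saddle points occur where the two diagonal entries have opposite signs: (-4, -4), (-4, 0), (1, -1), (1, 3), (3, -4), (3, 0), (4, -1), (4, 3). Count: 8.

8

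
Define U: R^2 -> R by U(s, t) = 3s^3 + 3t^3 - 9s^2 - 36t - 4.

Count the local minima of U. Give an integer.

1

U separates as a function of s plus a function of t, so ∇U=0 decouples.
∂U/∂s = 9s(s - 2) = 0 at s ∈ {0, 2}; ∂U/∂t = 9(t - 2)(t + 2) = 0 at t ∈ {-2, 2}.
The Hessian is diagonal: diag(U_ss, U_tt). Second derivatives: U_ss(0)=-18, U_ss(2)=18; U_tt(-2)=-36, U_tt(2)=36.
Local minima occur where both diagonal entries positive: (2, 2). Count: 1.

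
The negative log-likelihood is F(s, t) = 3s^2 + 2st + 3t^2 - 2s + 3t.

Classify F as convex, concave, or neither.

F is quadratic, so its Hessian is the constant matrix H = [[6, 2], [2, 6]].
det(H) = 32, tr(H) = 12.
det(H) > 0 and tr(H) > 0, so H is positive definite everywhere: convex.

convex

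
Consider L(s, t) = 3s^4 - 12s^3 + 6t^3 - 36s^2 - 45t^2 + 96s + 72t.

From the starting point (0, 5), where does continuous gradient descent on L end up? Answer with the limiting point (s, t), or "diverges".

(-2, 4)

L is separable, so gradient descent decouples: s follows -∂L/∂s, t follows -∂L/∂t.
∂L/∂s = 12(s - 4)(s - 1)(s + 2); at s=0 this is 96, so s decreases.
∂L/∂t = 18(t - 4)(t - 1); at t=5 this is 72, so t decreases.
s converges to its nearest critical value -2 (a local min of the s-part); t converges to 4. The iterate converges to (-2, 4).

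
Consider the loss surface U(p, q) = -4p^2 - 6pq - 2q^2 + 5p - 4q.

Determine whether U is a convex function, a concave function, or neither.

neither

U is quadratic, so its Hessian is the constant matrix H = [[-8, -6], [-6, -4]].
det(H) = -4, tr(H) = -12.
det(H) < 0, so H is indefinite: neither convex nor concave.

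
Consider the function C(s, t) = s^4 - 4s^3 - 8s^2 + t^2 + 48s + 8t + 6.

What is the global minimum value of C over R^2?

C(s,t) separates as P(s) + Q(t) + 6, so its minimum is min P + min Q + 6.
P'(s) = 4(s - 3)(s - 2)(s + 2) vanishes at s ∈ {-2, 2, 3}; Q'(t) = 2(t + 4) vanishes at t ∈ {-4}.
Local minima of P (where P''>0): P(-2)=-80, P(3)=45. Local minima of Q: Q(-4)=-16.
So the global minimum of C is P(-2) + Q(-4) + 6 = -80 − 16 + 6 = -90, attained at (-2, -4).

-90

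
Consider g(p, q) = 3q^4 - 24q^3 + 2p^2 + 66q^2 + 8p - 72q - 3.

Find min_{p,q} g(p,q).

g(p,q) separates as A(p) + B(q) − 3, so its minimum is min A + min B − 3.
A'(p) = 4p + 8 vanishes at p ∈ {-2}; B'(q) = 12(q - 3)(q - 2)(q - 1) vanishes at q ∈ {1, 2, 3}.
Local minima of A (where A''>0): A(-2)=-8. Local minima of B: B(1)=-27, B(3)=-27.
So the global minimum of g is A(-2) + B(1) − 3 = -8 − 27 − 3 = -38, attained at (-2, 1).

-38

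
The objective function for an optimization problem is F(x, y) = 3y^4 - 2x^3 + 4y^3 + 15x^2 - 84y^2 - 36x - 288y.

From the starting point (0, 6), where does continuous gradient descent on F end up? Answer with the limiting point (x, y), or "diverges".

F is separable, so gradient descent decouples: x follows -∂F/∂x, y follows -∂F/∂y.
∂F/∂x = -6(x - 3)(x - 2); at x=0 this is -36, so x increases.
∂F/∂y = 12(y - 4)(y + 2)(y + 3); at y=6 this is 1728, so y decreases.
x converges to its nearest critical value 2 (a local min of the x-part); y converges to 4. The iterate converges to (2, 4).

(2, 4)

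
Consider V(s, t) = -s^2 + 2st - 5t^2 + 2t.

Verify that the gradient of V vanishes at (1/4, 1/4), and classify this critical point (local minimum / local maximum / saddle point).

∇V = (-2s + 2t, 2s - 10t + 2); substituting (1/4, 1/4) gives ∇V = (0, 0), so (1/4, 1/4) is indeed a critical point.
The Hessian of V is constant: H = [[-2, 2], [2, -10]].
det(H) = (-2)·(-10) − 2² = 16.
det(H) > 0 and tr(H) = -12 < 0, so H is negative definite and the point is a local maximum.

local maximum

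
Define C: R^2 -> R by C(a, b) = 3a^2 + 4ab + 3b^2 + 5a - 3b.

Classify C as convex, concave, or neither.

convex

C is quadratic, so its Hessian is the constant matrix H = [[6, 4], [4, 6]].
det(H) = 20, tr(H) = 12.
det(H) > 0 and tr(H) > 0, so H is positive definite everywhere: convex.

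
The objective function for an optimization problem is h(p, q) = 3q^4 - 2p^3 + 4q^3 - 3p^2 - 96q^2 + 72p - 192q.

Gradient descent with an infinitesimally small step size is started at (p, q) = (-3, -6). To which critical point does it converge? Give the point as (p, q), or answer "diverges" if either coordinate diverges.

(-4, -4)

h is separable, so gradient descent decouples: p follows -∂h/∂p, q follows -∂h/∂q.
∂h/∂p = -6(p - 3)(p + 4); at p=-3 this is 36, so p decreases.
∂h/∂q = 12(q - 4)(q + 1)(q + 4); at q=-6 this is -1200, so q increases.
p converges to its nearest critical value -4 (a local min of the p-part); q converges to -4. The iterate converges to (-4, -4).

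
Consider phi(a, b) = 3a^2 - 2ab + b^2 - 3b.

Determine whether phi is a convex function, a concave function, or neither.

convex

phi is quadratic, so its Hessian is the constant matrix H = [[6, -2], [-2, 2]].
det(H) = 8, tr(H) = 8.
det(H) > 0 and tr(H) > 0, so H is positive definite everywhere: convex.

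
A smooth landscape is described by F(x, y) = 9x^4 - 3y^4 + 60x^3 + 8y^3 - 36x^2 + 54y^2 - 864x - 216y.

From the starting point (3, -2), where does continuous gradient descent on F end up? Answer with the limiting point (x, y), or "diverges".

(2, 2)

F is separable, so gradient descent decouples: x follows -∂F/∂x, y follows -∂F/∂y.
∂F/∂x = 36(x - 2)(x + 3)(x + 4); at x=3 this is 1512, so x decreases.
∂F/∂y = -12(y - 3)(y - 2)(y + 3); at y=-2 this is -240, so y increases.
x converges to its nearest critical value 2 (a local min of the x-part); y converges to 2. The iterate converges to (2, 2).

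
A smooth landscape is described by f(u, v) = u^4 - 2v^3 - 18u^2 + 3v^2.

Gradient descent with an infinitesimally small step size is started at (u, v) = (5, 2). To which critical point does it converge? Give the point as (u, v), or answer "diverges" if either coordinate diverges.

f is separable, so gradient descent decouples: u follows -∂f/∂u, v follows -∂f/∂v.
∂f/∂u = 4u(u - 3)(u + 3); at u=5 this is 320, so u decreases.
∂f/∂v = -6v(v - 1); at v=2 this is -12, so v increases.
The v-coordinate has no critical point in that direction and runs off to infinity.

diverges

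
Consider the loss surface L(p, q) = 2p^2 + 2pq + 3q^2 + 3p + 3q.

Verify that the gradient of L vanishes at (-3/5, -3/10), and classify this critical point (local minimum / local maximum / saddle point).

local minimum

∇L = (4p + 2q + 3, 2p + 6q + 3); substituting (-3/5, -3/10) gives ∇L = (0, 0), so (-3/5, -3/10) is indeed a critical point.
The Hessian of L is constant: H = [[4, 2], [2, 6]].
det(H) = 4·6 − 2² = 20.
det(H) > 0 and tr(H) = 10 > 0, so H is positive definite and the point is a local minimum.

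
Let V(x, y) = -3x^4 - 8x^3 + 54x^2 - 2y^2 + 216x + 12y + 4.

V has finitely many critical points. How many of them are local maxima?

V separates as a function of x plus a function of y, so ∇V=0 decouples.
∂V/∂x = -12(x - 3)(x + 2)(x + 3) = 0 at x ∈ {-3, -2, 3}; ∂V/∂y = -4(y - 3) = 0 at y ∈ {3}.
The Hessian is diagonal: diag(V_xx, V_yy). Second derivatives: V_xx(-3)=-72, V_xx(-2)=60, V_xx(3)=-360; V_yy(3)=-4.
Local maxima occur where both diagonal entries negative: (-3, 3), (3, 3). Count: 2.

2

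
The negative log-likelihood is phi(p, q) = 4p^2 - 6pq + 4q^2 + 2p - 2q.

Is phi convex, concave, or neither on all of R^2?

phi is quadratic, so its Hessian is the constant matrix H = [[8, -6], [-6, 8]].
det(H) = 28, tr(H) = 16.
det(H) > 0 and tr(H) > 0, so H is positive definite everywhere: convex.

convex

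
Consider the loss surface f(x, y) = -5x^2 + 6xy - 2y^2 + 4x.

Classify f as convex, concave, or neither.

f is quadratic, so its Hessian is the constant matrix H = [[-10, 6], [6, -4]].
det(H) = 4, tr(H) = -14.
det(H) > 0 and tr(H) < 0, so H is negative definite everywhere: concave.

concave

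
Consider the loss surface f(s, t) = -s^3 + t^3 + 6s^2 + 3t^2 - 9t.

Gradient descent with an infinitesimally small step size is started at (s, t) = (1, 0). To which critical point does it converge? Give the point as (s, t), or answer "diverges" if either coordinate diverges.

f is separable, so gradient descent decouples: s follows -∂f/∂s, t follows -∂f/∂t.
∂f/∂s = -3s(s - 4); at s=1 this is 9, so s decreases.
∂f/∂t = 3(t - 1)(t + 3); at t=0 this is -9, so t increases.
s converges to its nearest critical value 0 (a local min of the s-part); t converges to 1. The iterate converges to (0, 1).

(0, 1)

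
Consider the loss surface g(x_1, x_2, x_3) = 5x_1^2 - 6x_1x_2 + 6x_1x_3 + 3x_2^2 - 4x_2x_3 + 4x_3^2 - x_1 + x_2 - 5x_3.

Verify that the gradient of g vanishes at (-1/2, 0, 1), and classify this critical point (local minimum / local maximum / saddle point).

local minimum

∇g = (10x_1 - 6x_2 + 6x_3 - 1, -6x_1 + 6x_2 - 4x_3 + 1, 6x_1 - 4x_2 + 8x_3 - 5); substituting (-1/2, 0, 1) gives ∇g = (0, 0, 0), so (-1/2, 0, 1) is indeed a critical point.
The Hessian is constant: H = [[10, -6, 6], [-6, 6, -4], [6, -4, 8]].
Leading principal minors: Δ₁ = 10, Δ₂ = 24, Δ₃ = 104.
All leading minors are positive, so H is positive definite: a local minimum.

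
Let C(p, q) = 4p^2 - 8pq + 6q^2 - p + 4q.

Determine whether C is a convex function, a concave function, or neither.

C is quadratic, so its Hessian is the constant matrix H = [[8, -8], [-8, 12]].
det(H) = 32, tr(H) = 20.
det(H) > 0 and tr(H) > 0, so H is positive definite everywhere: convex.

convex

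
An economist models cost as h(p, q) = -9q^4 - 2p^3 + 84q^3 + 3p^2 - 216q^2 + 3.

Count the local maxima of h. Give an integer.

2

h separates as a function of p plus a function of q, so ∇h=0 decouples.
∂h/∂p = -6p(p - 1) = 0 at p ∈ {0, 1}; ∂h/∂q = -36q(q - 4)(q - 3) = 0 at q ∈ {0, 3, 4}.
The Hessian is diagonal: diag(h_pp, h_qq). Second derivatives: h_pp(0)=6, h_pp(1)=-6; h_qq(0)=-432, h_qq(3)=108, h_qq(4)=-144.
Local maxima occur where both diagonal entries negative: (1, 0), (1, 4). Count: 2.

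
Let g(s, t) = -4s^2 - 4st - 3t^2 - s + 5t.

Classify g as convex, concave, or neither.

concave

g is quadratic, so its Hessian is the constant matrix H = [[-8, -4], [-4, -6]].
det(H) = 32, tr(H) = -14.
det(H) > 0 and tr(H) < 0, so H is negative definite everywhere: concave.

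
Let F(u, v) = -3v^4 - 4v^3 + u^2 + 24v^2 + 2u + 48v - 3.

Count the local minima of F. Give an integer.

1

F separates as a function of u plus a function of v, so ∇F=0 decouples.
∂F/∂u = 2(u + 1) = 0 at u ∈ {-1}; ∂F/∂v = -12(v - 2)(v + 1)(v + 2) = 0 at v ∈ {-2, -1, 2}.
The Hessian is diagonal: diag(F_uu, F_vv). Second derivatives: F_uu(-1)=2; F_vv(-2)=-48, F_vv(-1)=36, F_vv(2)=-144.
Local minima occur where both diagonal entries positive: (-1, -1). Count: 1.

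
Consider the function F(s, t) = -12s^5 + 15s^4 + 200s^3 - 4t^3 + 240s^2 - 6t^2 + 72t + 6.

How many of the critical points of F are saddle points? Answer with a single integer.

F separates as a function of s plus a function of t, so ∇F=0 decouples.
∂F/∂s = -60s(s - 4)(s + 1)(s + 2) = 0 at s ∈ {-2, -1, 0, 4}; ∂F/∂t = -12(t - 2)(t + 3) = 0 at t ∈ {-3, 2}.
The Hessian is diagonal: diag(F_ss, F_tt). Second derivatives: F_ss(-2)=720, F_ss(-1)=-300, F_ss(0)=480, F_ss(4)=-7200; F_tt(-3)=60, F_tt(2)=-60.
Saddle points occur where the two diagonal entries have opposite signs: (-2, 2), (-1, -3), (0, 2), (4, -3). Count: 4.

4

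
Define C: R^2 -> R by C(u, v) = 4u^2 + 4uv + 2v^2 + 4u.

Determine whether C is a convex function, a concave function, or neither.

convex

C is quadratic, so its Hessian is the constant matrix H = [[8, 4], [4, 4]].
det(H) = 16, tr(H) = 12.
det(H) > 0 and tr(H) > 0, so H is positive definite everywhere: convex.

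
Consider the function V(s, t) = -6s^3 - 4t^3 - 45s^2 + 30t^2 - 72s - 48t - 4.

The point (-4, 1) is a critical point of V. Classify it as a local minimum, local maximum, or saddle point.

local minimum

The mixed partial ∂²V/∂s∂t is 0, so the Hessian at any point is diag(V_ss, V_tt) = diag(-18(2s + 5), 12(-2t + 5)).
At (-4, 1): H = diag(54, 36).
Both eigenvalues are positive, so H is positive definite: a local minimum.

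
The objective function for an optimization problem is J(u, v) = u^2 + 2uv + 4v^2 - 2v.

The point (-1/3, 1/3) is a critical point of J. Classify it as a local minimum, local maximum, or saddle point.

The Hessian of J is constant: H = [[2, 2], [2, 8]].
det(H) = 2·8 − 2² = 12.
det(H) > 0 and tr(H) = 10 > 0, so H is positive definite and the point is a local minimum.

local minimum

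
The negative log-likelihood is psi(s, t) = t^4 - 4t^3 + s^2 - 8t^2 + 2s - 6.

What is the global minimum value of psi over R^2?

psi(s,t) separates as P(s) + Q(t) − 6, so its minimum is min P + min Q − 6.
P'(s) = 2s + 2 vanishes at s ∈ {-1}; Q'(t) = 4t(t - 4)(t + 1) vanishes at t ∈ {-1, 0, 4}.
Local minima of P (where P''>0): P(-1)=-1. Local minima of Q: Q(-1)=-3, Q(4)=-128.
So the global minimum of psi is P(-1) + Q(4) − 6 = -1 − 128 − 6 = -135, attained at (-1, 4).

-135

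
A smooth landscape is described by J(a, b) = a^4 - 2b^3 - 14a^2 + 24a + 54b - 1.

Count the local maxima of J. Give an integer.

J separates as a function of a plus a function of b, so ∇J=0 decouples.
∂J/∂a = 4(a - 2)(a - 1)(a + 3) = 0 at a ∈ {-3, 1, 2}; ∂J/∂b = -6(b - 3)(b + 3) = 0 at b ∈ {-3, 3}.
The Hessian is diagonal: diag(J_aa, J_bb). Second derivatives: J_aa(-3)=80, J_aa(1)=-16, J_aa(2)=20; J_bb(-3)=36, J_bb(3)=-36.
Local maxima occur where both diagonal entries negative: (1, 3). Count: 1.

1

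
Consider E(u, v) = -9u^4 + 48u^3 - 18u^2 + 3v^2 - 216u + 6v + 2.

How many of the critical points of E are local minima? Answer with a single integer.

E separates as a function of u plus a function of v, so ∇E=0 decouples.
∂E/∂u = -36(u - 3)(u - 2)(u + 1) = 0 at u ∈ {-1, 2, 3}; ∂E/∂v = 6(v + 1) = 0 at v ∈ {-1}.
The Hessian is diagonal: diag(E_uu, E_vv). Second derivatives: E_uu(-1)=-432, E_uu(2)=108, E_uu(3)=-144; E_vv(-1)=6.
Local minima occur where both diagonal entries positive: (2, -1). Count: 1.

1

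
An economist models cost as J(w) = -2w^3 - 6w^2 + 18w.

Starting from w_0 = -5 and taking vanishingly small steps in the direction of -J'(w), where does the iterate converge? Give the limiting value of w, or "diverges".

J'(w) = -6(w - 1)(w + 3), so J'(-5) = -72.
Gradient descent moves in the -J' direction, i.e. w is increasing.
The nearest critical point in that direction is w = -3, where J'' = 24 > 0 (a local minimum). The iterate converges there.

-3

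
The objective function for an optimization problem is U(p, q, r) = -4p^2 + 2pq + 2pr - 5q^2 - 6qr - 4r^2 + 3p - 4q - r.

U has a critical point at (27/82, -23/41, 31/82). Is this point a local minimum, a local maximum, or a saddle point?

local maximum

The Hessian is constant: H = [[-8, 2, 2], [2, -10, -6], [2, -6, -8]].
Leading principal minors: Δ₁ = -8, Δ₂ = 76, Δ₃ = -328.
The minors alternate sign starting negative (−, +, −), so H is negative definite: a local maximum.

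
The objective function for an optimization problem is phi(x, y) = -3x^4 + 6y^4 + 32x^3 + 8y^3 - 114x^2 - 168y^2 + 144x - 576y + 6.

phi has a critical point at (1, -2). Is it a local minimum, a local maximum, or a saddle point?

local maximum

The mixed partial ∂²phi/∂x∂y is 0, so the Hessian at any point is diag(phi_xx, phi_yy) = diag(12(-3x^2 + 16x - 19), 24(3y^2 + 2y - 14)).
At (1, -2): H = diag(-72, -144).
Both eigenvalues are negative, so H is negative definite: a local maximum.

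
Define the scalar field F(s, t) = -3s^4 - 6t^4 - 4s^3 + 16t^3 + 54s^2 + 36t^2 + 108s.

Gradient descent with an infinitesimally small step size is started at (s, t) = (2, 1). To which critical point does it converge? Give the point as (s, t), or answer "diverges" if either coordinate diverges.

(-1, 0)

F is separable, so gradient descent decouples: s follows -∂F/∂s, t follows -∂F/∂t.
∂F/∂s = -12(s - 3)(s + 1)(s + 3); at s=2 this is 180, so s decreases.
∂F/∂t = -24t(t - 3)(t + 1); at t=1 this is 96, so t decreases.
s converges to its nearest critical value -1 (a local min of the s-part); t converges to 0. The iterate converges to (-1, 0).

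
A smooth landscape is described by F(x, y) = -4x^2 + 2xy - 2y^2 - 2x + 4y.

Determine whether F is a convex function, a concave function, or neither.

concave

F is quadratic, so its Hessian is the constant matrix H = [[-8, 2], [2, -4]].
det(H) = 28, tr(H) = -12.
det(H) > 0 and tr(H) < 0, so H is negative definite everywhere: concave.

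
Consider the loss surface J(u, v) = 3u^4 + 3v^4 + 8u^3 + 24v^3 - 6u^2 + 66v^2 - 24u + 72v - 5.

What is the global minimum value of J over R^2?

-51

J(u,v) separates as P(u) + Q(v) − 5, so its minimum is min P + min Q − 5.
P'(u) = 12(u - 1)(u + 1)(u + 2) vanishes at u ∈ {-2, -1, 1}; Q'(v) = 12(v + 1)(v + 2)(v + 3) vanishes at v ∈ {-3, -2, -1}.
Local minima of P (where P''>0): P(-2)=8, P(1)=-19. Local minima of Q: Q(-3)=-27, Q(-1)=-27.
So the global minimum of J is P(1) + Q(-3) − 5 = -19 − 27 − 5 = -51, attained at (1, -3).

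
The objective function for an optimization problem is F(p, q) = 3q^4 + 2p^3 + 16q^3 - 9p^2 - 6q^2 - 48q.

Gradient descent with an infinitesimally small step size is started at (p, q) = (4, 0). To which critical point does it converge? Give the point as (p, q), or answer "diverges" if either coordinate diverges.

F is separable, so gradient descent decouples: p follows -∂F/∂p, q follows -∂F/∂q.
∂F/∂p = 6p(p - 3); at p=4 this is 24, so p decreases.
∂F/∂q = 12(q - 1)(q + 1)(q + 4); at q=0 this is -48, so q increases.
p converges to its nearest critical value 3 (a local min of the p-part); q converges to 1. The iterate converges to (3, 1).

(3, 1)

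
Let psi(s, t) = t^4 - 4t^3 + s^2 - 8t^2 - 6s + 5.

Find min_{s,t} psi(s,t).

psi(s,t) separates as P(s) + Q(t) + 5, so its minimum is min P + min Q + 5.
P'(s) = 2s - 6 vanishes at s ∈ {3}; Q'(t) = 4t(t - 4)(t + 1) vanishes at t ∈ {-1, 0, 4}.
Local minima of P (where P''>0): P(3)=-9. Local minima of Q: Q(-1)=-3, Q(4)=-128.
So the global minimum of psi is P(3) + Q(4) + 5 = -9 − 128 + 5 = -132, attained at (3, 4).

-132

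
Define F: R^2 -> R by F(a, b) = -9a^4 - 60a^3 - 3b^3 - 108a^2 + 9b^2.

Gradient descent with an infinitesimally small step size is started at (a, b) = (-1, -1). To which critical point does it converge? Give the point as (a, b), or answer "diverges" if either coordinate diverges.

(-2, 0)

F is separable, so gradient descent decouples: a follows -∂F/∂a, b follows -∂F/∂b.
∂F/∂a = -36a(a + 2)(a + 3); at a=-1 this is 72, so a decreases.
∂F/∂b = -9b(b - 2); at b=-1 this is -27, so b increases.
a converges to its nearest critical value -2 (a local min of the a-part); b converges to 0. The iterate converges to (-2, 0).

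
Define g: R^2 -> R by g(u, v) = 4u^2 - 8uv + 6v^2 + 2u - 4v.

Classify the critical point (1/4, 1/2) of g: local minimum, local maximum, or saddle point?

local minimum

The Hessian of g is constant: H = [[8, -8], [-8, 12]].
det(H) = 8·12 − (-8)² = 32.
det(H) > 0 and tr(H) = 20 > 0, so H is positive definite and the point is a local minimum.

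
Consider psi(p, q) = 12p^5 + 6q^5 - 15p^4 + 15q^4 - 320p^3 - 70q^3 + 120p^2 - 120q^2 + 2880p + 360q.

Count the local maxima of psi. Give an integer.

4

psi separates as a function of p plus a function of q, so ∇psi=0 decouples.
∂psi/∂p = 60(p - 4)(p - 2)(p + 2)(p + 3) = 0 at p ∈ {-3, -2, 2, 4}; ∂psi/∂q = 30(q - 2)(q - 1)(q + 2)(q + 3) = 0 at q ∈ {-3, -2, 1, 2}.
The Hessian is diagonal: diag(psi_pp, psi_qq). Second derivatives: psi_pp(-3)=-2100, psi_pp(-2)=1440, psi_pp(2)=-2400, psi_pp(4)=5040; psi_qq(-3)=-600, psi_qq(-2)=360, psi_qq(1)=-360, psi_qq(2)=600.
Local maxima occur where both diagonal entries negative: (-3, -3), (-3, 1), (2, -3), (2, 1). Count: 4.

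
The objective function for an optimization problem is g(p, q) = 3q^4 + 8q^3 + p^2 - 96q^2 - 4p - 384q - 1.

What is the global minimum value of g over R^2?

g(p,q) separates as A(p) + B(q) − 1, so its minimum is min A + min B − 1.
A'(p) = 2p - 4 vanishes at p ∈ {2}; B'(q) = 12(q - 4)(q + 2)(q + 4) vanishes at q ∈ {-4, -2, 4}.
Local minima of A (where A''>0): A(2)=-4. Local minima of B: B(-4)=256, B(4)=-1792.
So the global minimum of g is A(2) + B(4) − 1 = -4 − 1792 − 1 = -1797, attained at (2, 4).

-1797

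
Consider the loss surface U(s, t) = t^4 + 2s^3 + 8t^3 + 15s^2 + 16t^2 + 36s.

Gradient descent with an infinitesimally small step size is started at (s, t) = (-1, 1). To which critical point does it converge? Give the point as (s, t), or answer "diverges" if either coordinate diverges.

(-2, 0)

U is separable, so gradient descent decouples: s follows -∂U/∂s, t follows -∂U/∂t.
∂U/∂s = 6(s + 2)(s + 3); at s=-1 this is 12, so s decreases.
∂U/∂t = 4t(t + 2)(t + 4); at t=1 this is 60, so t decreases.
s converges to its nearest critical value -2 (a local min of the s-part); t converges to 0. The iterate converges to (-2, 0).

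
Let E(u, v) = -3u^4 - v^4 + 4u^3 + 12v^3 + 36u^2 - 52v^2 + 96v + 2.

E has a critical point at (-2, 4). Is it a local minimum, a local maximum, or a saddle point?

The mixed partial ∂²E/∂u∂v is 0, so the Hessian at any point is diag(E_uu, E_vv) = diag(12(-3u^2 + 2u + 6), 4(-3v^2 + 18v - 26)).
At (-2, 4): H = diag(-120, -8).
Both eigenvalues are negative, so H is negative definite: a local maximum.

local maximum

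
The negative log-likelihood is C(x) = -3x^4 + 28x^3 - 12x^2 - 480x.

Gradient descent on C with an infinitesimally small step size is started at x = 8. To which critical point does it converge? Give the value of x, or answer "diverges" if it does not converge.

diverges

C'(x) = -12(x - 5)(x - 4)(x + 2), so C'(8) = -1440.
Gradient descent moves in the -C' direction, i.e. x is increasing.
There is no critical point above x=8, and C' keeps the same sign, so the iterate runs off to +∞.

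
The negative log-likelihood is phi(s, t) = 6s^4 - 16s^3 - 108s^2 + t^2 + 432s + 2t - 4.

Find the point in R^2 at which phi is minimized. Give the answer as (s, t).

phi(s,t) separates as P(s) + Q(t) − 4, so its minimum is min P + min Q − 4.
P'(s) = 24(s - 3)(s - 2)(s + 3) vanishes at s ∈ {-3, 2, 3}; Q'(t) = 2(t + 1) vanishes at t ∈ {-1}.
Local minima of P (where P''>0): P(-3)=-1350, P(3)=378. Local minima of Q: Q(-1)=-1.
So the global minimum of phi is P(-3) + Q(-1) − 4 = -1350 − 1 − 4 = -1355, attained at (-3, -1).

(-3, -1)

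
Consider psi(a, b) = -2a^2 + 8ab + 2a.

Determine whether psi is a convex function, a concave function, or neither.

neither

psi is quadratic, so its Hessian is the constant matrix H = [[-4, 8], [8, 0]].
det(H) = -64, tr(H) = -4.
det(H) < 0, so H is indefinite: neither convex nor concave.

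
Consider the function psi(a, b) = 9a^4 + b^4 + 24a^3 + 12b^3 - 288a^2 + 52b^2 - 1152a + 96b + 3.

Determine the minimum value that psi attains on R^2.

-5437

psi(a,b) separates as P(a) + Q(b) + 3, so its minimum is min P + min Q + 3.
P'(a) = 36(a - 4)(a + 2)(a + 4) vanishes at a ∈ {-4, -2, 4}; Q'(b) = 4(b + 2)(b + 3)(b + 4) vanishes at b ∈ {-4, -3, -2}.
Local minima of P (where P''>0): P(-4)=768, P(4)=-5376. Local minima of Q: Q(-4)=-64, Q(-2)=-64.
So the global minimum of psi is P(4) + Q(-4) + 3 = -5376 − 64 + 3 = -5437, attained at (4, -4).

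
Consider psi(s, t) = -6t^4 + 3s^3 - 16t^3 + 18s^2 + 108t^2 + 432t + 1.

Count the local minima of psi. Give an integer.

1

psi separates as a function of s plus a function of t, so ∇psi=0 decouples.
∂psi/∂s = 9s(s + 4) = 0 at s ∈ {-4, 0}; ∂psi/∂t = -24(t - 3)(t + 2)(t + 3) = 0 at t ∈ {-3, -2, 3}.
The Hessian is diagonal: diag(psi_ss, psi_tt). Second derivatives: psi_ss(-4)=-36, psi_ss(0)=36; psi_tt(-3)=-144, psi_tt(-2)=120, psi_tt(3)=-720.
Local minima occur where both diagonal entries positive: (0, -2). Count: 1.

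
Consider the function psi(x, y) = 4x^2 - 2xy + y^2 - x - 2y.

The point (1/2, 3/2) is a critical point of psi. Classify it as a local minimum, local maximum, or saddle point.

local minimum

The Hessian of psi is constant: H = [[8, -2], [-2, 2]].
det(H) = 8·2 − (-2)² = 12.
det(H) > 0 and tr(H) = 10 > 0, so H is positive definite and the point is a local minimum.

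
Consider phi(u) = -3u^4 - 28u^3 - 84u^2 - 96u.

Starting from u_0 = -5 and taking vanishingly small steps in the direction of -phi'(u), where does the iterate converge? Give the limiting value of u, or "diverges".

diverges

phi'(u) = -12(u + 1)(u + 2)(u + 4), so phi'(-5) = 144.
Gradient descent moves in the -phi' direction, i.e. u is decreasing.
There is no critical point below u=-5, and phi' keeps the same sign, so the iterate runs off to −∞.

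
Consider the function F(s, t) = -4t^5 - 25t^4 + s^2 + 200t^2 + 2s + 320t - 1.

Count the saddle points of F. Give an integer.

2

F separates as a function of s plus a function of t, so ∇F=0 decouples.
∂F/∂s = 2(s + 1) = 0 at s ∈ {-1}; ∂F/∂t = -20(t - 2)(t + 1)(t + 2)(t + 4) = 0 at t ∈ {-4, -2, -1, 2}.
The Hessian is diagonal: diag(F_ss, F_tt). Second derivatives: F_ss(-1)=2; F_tt(-4)=720, F_tt(-2)=-160, F_tt(-1)=180, F_tt(2)=-1440.
Saddle points occur where the two diagonal entries have opposite signs: (-1, -2), (-1, 2). Count: 2.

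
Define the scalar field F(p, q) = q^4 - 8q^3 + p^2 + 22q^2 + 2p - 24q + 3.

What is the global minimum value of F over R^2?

-7

F(p,q) separates as A(p) + B(q) + 3, so its minimum is min A + min B + 3.
A'(p) = 2p + 2 vanishes at p ∈ {-1}; B'(q) = 4(q - 3)(q - 2)(q - 1) vanishes at q ∈ {1, 2, 3}.
Local minima of A (where A''>0): A(-1)=-1. Local minima of B: B(1)=-9, B(3)=-9.
So the global minimum of F is A(-1) + B(1) + 3 = -1 − 9 + 3 = -7, attained at (-1, 1).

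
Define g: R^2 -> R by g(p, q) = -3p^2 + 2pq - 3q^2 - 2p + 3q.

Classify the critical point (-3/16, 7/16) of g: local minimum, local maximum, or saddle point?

local maximum

The Hessian of g is constant: H = [[-6, 2], [2, -6]].
det(H) = (-6)·(-6) − 2² = 32.
det(H) > 0 and tr(H) = -12 < 0, so H is negative definite and the point is a local maximum.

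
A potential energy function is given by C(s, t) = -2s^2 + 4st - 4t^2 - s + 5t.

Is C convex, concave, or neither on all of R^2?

C is quadratic, so its Hessian is the constant matrix H = [[-4, 4], [4, -8]].
det(H) = 16, tr(H) = -12.
det(H) > 0 and tr(H) < 0, so H is negative definite everywhere: concave.

concave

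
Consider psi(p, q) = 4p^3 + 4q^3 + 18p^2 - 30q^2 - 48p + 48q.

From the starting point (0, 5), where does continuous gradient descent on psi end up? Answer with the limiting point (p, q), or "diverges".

(1, 4)

psi is separable, so gradient descent decouples: p follows -∂psi/∂p, q follows -∂psi/∂q.
∂psi/∂p = 12(p - 1)(p + 4); at p=0 this is -48, so p increases.
∂psi/∂q = 12(q - 4)(q - 1); at q=5 this is 48, so q decreases.
p converges to its nearest critical value 1 (a local min of the p-part); q converges to 4. The iterate converges to (1, 4).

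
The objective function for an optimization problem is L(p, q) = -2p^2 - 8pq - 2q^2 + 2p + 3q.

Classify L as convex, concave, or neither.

L is quadratic, so its Hessian is the constant matrix H = [[-4, -8], [-8, -4]].
det(H) = -48, tr(H) = -8.
det(H) < 0, so H is indefinite: neither convex nor concave.

neither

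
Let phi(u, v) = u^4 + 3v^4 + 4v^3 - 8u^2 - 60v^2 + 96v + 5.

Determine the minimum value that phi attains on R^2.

phi(u,v) separates as P(u) + Q(v) + 5, so its minimum is min P + min Q + 5.
P'(u) = 4u(u - 2)(u + 2) vanishes at u ∈ {-2, 0, 2}; Q'(v) = 12(v - 2)(v - 1)(v + 4) vanishes at v ∈ {-4, 1, 2}.
Local minima of P (where P''>0): P(-2)=-16, P(2)=-16. Local minima of Q: Q(-4)=-832, Q(2)=32.
So the global minimum of phi is P(-2) + Q(-4) + 5 = -16 − 832 + 5 = -843, attained at (-2, -4).

-843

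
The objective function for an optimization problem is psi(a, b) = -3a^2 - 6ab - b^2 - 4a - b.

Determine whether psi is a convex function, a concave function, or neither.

psi is quadratic, so its Hessian is the constant matrix H = [[-6, -6], [-6, -2]].
det(H) = -24, tr(H) = -8.
det(H) < 0, so H is indefinite: neither convex nor concave.

neither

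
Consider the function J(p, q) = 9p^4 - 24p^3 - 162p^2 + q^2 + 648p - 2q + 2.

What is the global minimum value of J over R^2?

J(p,q) separates as A(p) + B(q) + 2, so its minimum is min A + min B + 2.
A'(p) = 36(p - 3)(p - 2)(p + 3) vanishes at p ∈ {-3, 2, 3}; B'(q) = 2q - 2 vanishes at q ∈ {1}.
Local minima of A (where A''>0): A(-3)=-2025, A(3)=567. Local minima of B: B(1)=-1.
So the global minimum of J is A(-3) + B(1) + 2 = -2025 − 1 + 2 = -2024, attained at (-3, 1).

-2024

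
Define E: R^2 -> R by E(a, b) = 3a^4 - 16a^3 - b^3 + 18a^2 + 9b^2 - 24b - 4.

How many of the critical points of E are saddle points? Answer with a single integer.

E separates as a function of a plus a function of b, so ∇E=0 decouples.
∂E/∂a = 12a(a - 3)(a - 1) = 0 at a ∈ {0, 1, 3}; ∂E/∂b = -3(b - 4)(b - 2) = 0 at b ∈ {2, 4}.
The Hessian is diagonal: diag(E_aa, E_bb). Second derivatives: E_aa(0)=36, E_aa(1)=-24, E_aa(3)=72; E_bb(2)=6, E_bb(4)=-6.
Saddle points occur where the two diagonal entries have opposite signs: (0, 4), (1, 2), (3, 4). Count: 3.

3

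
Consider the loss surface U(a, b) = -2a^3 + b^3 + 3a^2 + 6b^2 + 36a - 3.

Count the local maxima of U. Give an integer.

1

U separates as a function of a plus a function of b, so ∇U=0 decouples.
∂U/∂a = -6(a - 3)(a + 2) = 0 at a ∈ {-2, 3}; ∂U/∂b = 3b(b + 4) = 0 at b ∈ {-4, 0}.
The Hessian is diagonal: diag(U_aa, U_bb). Second derivatives: U_aa(-2)=30, U_aa(3)=-30; U_bb(-4)=-12, U_bb(0)=12.
Local maxima occur where both diagonal entries negative: (3, -4). Count: 1.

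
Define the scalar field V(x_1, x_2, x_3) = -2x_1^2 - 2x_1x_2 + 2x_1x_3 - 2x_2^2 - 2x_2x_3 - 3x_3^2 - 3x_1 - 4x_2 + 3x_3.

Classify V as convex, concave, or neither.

concave

V is quadratic, so its Hessian is the constant matrix H = [[-4, -2, 2], [-2, -4, -2], [2, -2, -6]].
Leading principal minors: -4, 12, -24.
Signs alternate −, +, − ⇒ H ≺ 0 ⇒ concave.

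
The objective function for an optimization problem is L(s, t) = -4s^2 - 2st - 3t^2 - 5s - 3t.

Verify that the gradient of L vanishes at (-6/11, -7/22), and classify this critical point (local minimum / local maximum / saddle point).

local maximum

∇L = (-8s - 2t - 5, -2s - 6t - 3); substituting (-6/11, -7/22) gives ∇L = (0, 0), so (-6/11, -7/22) is indeed a critical point.
The Hessian of L is constant: H = [[-8, -2], [-2, -6]].
det(H) = (-8)·(-6) − (-2)² = 44.
det(H) > 0 and tr(H) = -14 < 0, so H is negative definite and the point is a local maximum.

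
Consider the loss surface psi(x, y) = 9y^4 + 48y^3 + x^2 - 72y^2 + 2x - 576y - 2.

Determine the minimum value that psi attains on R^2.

psi(x,y) separates as P(x) + Q(y) − 2, so its minimum is min P + min Q − 2.
P'(x) = 2x + 2 vanishes at x ∈ {-1}; Q'(y) = 36(y - 2)(y + 2)(y + 4) vanishes at y ∈ {-4, -2, 2}.
Local minima of P (where P''>0): P(-1)=-1. Local minima of Q: Q(-4)=384, Q(2)=-912.
So the global minimum of psi is P(-1) + Q(2) − 2 = -1 − 912 − 2 = -915, attained at (-1, 2).

-915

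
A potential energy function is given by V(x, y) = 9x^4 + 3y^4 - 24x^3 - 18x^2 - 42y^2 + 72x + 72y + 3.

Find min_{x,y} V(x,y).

V(x,y) separates as P(x) + Q(y) + 3, so its minimum is min P + min Q + 3.
P'(x) = 36(x - 2)(x - 1)(x + 1) vanishes at x ∈ {-1, 1, 2}; Q'(y) = 12(y - 2)(y - 1)(y + 3) vanishes at y ∈ {-3, 1, 2}.
Local minima of P (where P''>0): P(-1)=-57, P(2)=24. Local minima of Q: Q(-3)=-351, Q(2)=24.
So the global minimum of V is P(-1) + Q(-3) + 3 = -57 − 351 + 3 = -405, attained at (-1, -3).

-405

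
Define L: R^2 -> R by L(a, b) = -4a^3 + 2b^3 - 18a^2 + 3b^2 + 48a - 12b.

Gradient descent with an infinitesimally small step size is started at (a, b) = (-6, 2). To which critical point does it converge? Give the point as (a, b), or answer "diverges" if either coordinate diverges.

(-4, 1)

L is separable, so gradient descent decouples: a follows -∂L/∂a, b follows -∂L/∂b.
∂L/∂a = -12(a - 1)(a + 4); at a=-6 this is -168, so a increases.
∂L/∂b = 6(b - 1)(b + 2); at b=2 this is 24, so b decreases.
a converges to its nearest critical value -4 (a local min of the a-part); b converges to 1. The iterate converges to (-4, 1).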